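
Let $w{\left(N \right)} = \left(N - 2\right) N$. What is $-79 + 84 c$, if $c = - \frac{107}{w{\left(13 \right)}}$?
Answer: $- \frac{20285}{143} \approx -141.85$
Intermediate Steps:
$w{\left(N \right)} = N \left(-2 + N\right)$ ($w{\left(N \right)} = \left(-2 + N\right) N = N \left(-2 + N\right)$)
$c = - \frac{107}{143}$ ($c = - \frac{107}{13 \left(-2 + 13\right)} = - \frac{107}{13 \cdot 11} = - \frac{107}{143} \approx -0.74825$)
$-79 + 84 c = -79 + 84 \left(- \frac{107}{143}\right) = -79 - \frac{8988}{143} = - \frac{20285}{143}$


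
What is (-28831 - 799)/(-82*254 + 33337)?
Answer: -29630/12509 ≈ -2.3687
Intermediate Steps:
(-28831 - 799)/(-82*254 + 33337) = -29630/(-20828 + 33337) = -29630/12509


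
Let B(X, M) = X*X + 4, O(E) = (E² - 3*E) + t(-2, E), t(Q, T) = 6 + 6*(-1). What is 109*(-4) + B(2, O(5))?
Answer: -428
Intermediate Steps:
t(Q, T) = 0 (t(Q, T) = 6 - 6 = 0)
O(E) = E² - 3*E (O(E) = (E² - 3*E) + 0 = E² - 3*E)
B(X, M) = 4 + X² (B(X, M) = X² + 4 = 4 + X²)
109*(-4) + B(2, O(5)) = 109*(-4) + (4 + 2²) = -436 + (4 + 4) = -436 + 8 = -428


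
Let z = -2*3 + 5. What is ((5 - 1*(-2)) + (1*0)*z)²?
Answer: 49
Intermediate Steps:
z = -1 (z = -6 + 5 = -1)
((5 - 1*(-2)) + (1*0)*z)² = ((5 - 1*(-2)) + (1*0)*(-1))² = ((5 + 2) + 0*(-1))² = (7 + 0)² = 7² = 49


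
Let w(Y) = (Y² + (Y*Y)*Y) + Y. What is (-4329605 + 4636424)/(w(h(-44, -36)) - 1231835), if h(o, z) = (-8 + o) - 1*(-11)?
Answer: -306819/1299116 ≈ -0.23618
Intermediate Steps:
h(o, z) = 3 + o (h(o, z) = (-8 + o) + 11 = 3 + o)
w(Y) = Y + Y² + Y³ (w(Y) = (Y² + Y²*Y) + Y = (Y² + Y³) + Y = Y + Y² + Y³)
(-4329605 + 4636424)/(w(h(-44, -36)) - 1231835) = (-4329605 + 4636424)/((3 - 44)*(1 + (3 - 44) + (3 - 44)²) - 1231835) = 306819/(-41*(1 - 41 + (-41)²) - 1231835) = 306819/(-41*(1 - 41 + 1681) - 1231835) = 306819/(-41*1641 - 1231835) = 306819/(-67281 - 1231835) = 306819/(-1299116) = 306819*(-1/1299116) = -306819/1299116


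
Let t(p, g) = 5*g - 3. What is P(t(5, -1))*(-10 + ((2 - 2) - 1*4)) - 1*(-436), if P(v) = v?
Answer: 548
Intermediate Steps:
t(p, g) = -3 + 5*g
P(t(5, -1))*(-10 + ((2 - 2) - 1*4)) - 1*(-436) = (-3 + 5*(-1))*(-10 + ((2 - 2) - 1*4)) - 1*(-436) = (-3 - 5)*(-10 + (0 - 4)) + 436 = -8*(-10 - 4) + 436 = -8*(-14) + 436 = 112 + 436 = 548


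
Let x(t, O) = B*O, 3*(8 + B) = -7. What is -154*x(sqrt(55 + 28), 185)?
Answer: 883190/3 ≈ 2.9440e+5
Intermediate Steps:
B = -31/3 (B = -8 + (1/3)*(-7) = -8 - 7/3 = -31/3 ≈ -10.333)
x(t, O) = -31*O/3
-154*x(sqrt(55 + 28), 185) = -(-4774)*185/3 = -154*(-5735/3) = 883190/3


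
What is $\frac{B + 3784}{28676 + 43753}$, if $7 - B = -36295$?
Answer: $\frac{13362}{24143} \approx 0.55345$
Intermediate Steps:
$B = 36302$ ($B = 7 - -36295 = 7 + 36295 = 36302$)
$\frac{B + 3784}{28676 + 43753} = \frac{36302 + 3784}{28676 + 43753} = \frac{40086}{72429} = 40086 \cdot \frac{1}{72429} = \frac{13362}{24143}$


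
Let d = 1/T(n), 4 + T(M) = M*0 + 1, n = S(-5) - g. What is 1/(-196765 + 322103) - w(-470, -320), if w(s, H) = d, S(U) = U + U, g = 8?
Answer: 125341/376014 ≈ 0.33334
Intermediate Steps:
S(U) = 2*U
n = -18 (n = 2*(-5) - 1*8 = -10 - 8 = -18)
T(M) = -3 (T(M) = -4 + (M*0 + 1) = -4 + (0 + 1) = -4 + 1 = -3)
d = -⅓ (d = 1/(-3) = -⅓ ≈ -0.33333)
w(s, H) = -⅓
1/(-196765 + 322103) - w(-470, -320) = 1/(-196765 + 322103) - 1*(-⅓) = 1/125338 + ⅓ = 125341/376014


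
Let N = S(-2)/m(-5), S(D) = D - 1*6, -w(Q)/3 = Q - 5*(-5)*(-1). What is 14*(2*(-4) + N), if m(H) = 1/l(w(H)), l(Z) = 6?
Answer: -784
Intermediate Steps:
w(Q) = 75 - 3*Q (w(Q) = -3*(Q - 5*(-5)*(-1)) = -3*(Q - (-25)*(-1)) = -3*(Q - 1*25) = -3*(Q - 25) = -3*(-25 + Q) = 75 - 3*Q)
S(D) = -6 + D (S(D) = D - 6 = -6 + D)
m(H) = 1/6
N = -48 (N = (-6 - 2)/(1/6) = -8*6 = -48)
14*(2*(-4) + N) = 14*(2*(-4) - 48) = 14*(-8 - 48) = 14*(-56) = -784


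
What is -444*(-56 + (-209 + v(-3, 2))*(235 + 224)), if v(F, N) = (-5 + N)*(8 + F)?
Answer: 45675168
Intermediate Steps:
-444*(-56 + (-209 + v(-3, 2))*(235 + 224)) = -444*(-56 + (-209 + (-40 - 5*(-3) + 8*2 - 3*2))*(235 + 224)) = -444*(-56 + (-209 + (-40 + 15 + 16 - 6))*459) = -444*(-56 + (-209 - 15)*459) = -444*(-56 - 224*459) = -444*(-56 - 102816) = -444*(-102872) = 45675168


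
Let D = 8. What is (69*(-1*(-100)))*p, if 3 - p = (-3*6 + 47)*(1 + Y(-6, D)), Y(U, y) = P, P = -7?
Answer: 1221300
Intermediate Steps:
Y(U, y) = -7
p = 177 (p = 3 - (-3*6 + 47)*(1 - 7) = 3 - (-18 + 47)*(-6) = 3 - 29*(-6) = 3 - 1*(-174) = 3 + 174 = 177)
(69*(-1*(-100)))*p = (69*(-1*(-100)))*177 = (69*100)*177 = 6900*177 = 1221300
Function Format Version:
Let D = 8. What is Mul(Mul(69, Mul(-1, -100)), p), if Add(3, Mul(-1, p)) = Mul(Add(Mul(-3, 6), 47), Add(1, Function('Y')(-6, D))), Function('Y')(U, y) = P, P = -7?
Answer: 1221300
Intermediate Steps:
Function('Y')(U, y) = -7
p = 177 (p = Add(3, Mul(-1, Mul(Add(Mul(-3, 6), 47), Add(1, -7)))) = Add(3, Mul(-1, Mul(Add(-18, 47), -6))) = Add(3, Mul(-1, Mul(29, -6))) = Add(3, Mul(-1, -174)) = Add(3, 174) = 177)
Mul(Mul(69, Mul(-1, -100)), p) = Mul(Mul(69, Mul(-1, -100)), 177) = Mul(Mul(69, 100), 177) = Mul(6900, 177) = 1221300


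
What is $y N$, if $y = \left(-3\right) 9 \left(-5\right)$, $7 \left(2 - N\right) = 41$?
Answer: $- \frac{3645}{7} \approx -520.71$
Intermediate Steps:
$N = - \frac{27}{7}$ ($N = 2 - \frac{41}{7} = - \frac{27}{7} \approx -3.8571$)
$y = 135$ ($y = \left(-27\right) \left(-5\right) = 135$)
$y N = 135 \left(- \frac{27}{7}\right) = - \frac{3645}{7}$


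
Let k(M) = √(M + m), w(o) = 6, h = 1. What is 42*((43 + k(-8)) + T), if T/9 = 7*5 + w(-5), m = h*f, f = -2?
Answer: 17304 + 42*I*√10 ≈ 17304.0 + 132.82*I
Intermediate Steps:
m = -2 (m = 1*(-2) = -2)
T = 369 (T = 9*(7*5 + 6) = 9*(35 + 6) = 9*41 = 369)
k(M) = √(-2 + M) (k(M) = √(M - 2) = √(-2 + M))
42*((43 + k(-8)) + T) = 42*((43 + √(-2 - 8)) + 369) = 42*((43 + √(-10)) + 369) = 42*((43 + I*√10) + 369) = 42*(412 + I*√10) = 17304 + 42*I*√10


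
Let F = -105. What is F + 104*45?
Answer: 4575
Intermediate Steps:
F + 104*45 = -105 + 104*45 = -105 + 4680 = 4575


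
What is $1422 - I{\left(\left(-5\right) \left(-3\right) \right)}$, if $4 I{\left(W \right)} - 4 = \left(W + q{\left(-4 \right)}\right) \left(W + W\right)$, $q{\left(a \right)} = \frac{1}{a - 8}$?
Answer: $\frac{10473}{8} \approx 1309.1$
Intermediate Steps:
$q{\left(a \right)} = \frac{1}{-8 + a}$
$I{\left(W \right)} = 1 + \frac{W \left(- \frac{1}{12} + W\right)}{2}$ ($I{\left(W \right)} = 1 + \frac{\left(W + \frac{1}{-8 - 4}\right) \left(W + W\right)}{4} = 1 + \frac{\left(W + \frac{1}{-12}\right) 2 W}{4} = 1 + \frac{\left(W - \frac{1}{12}\right) 2 W}{4} = 1 + \frac{\left(- \frac{1}{12} + W\right) 2 W}{4} = 1 + \frac{2 W \left(- \frac{1}{12} + W\right)}{4} = 1 + \frac{W \left(- \frac{1}{12} + W\right)}{2}$)
$1422 - I{\left(\left(-5\right) \left(-3\right) \right)} = 1422 - \left(1 + \frac{\left(\left(-5\right) \left(-3\right)\right)^{2}}{2} - \frac{\left(-5\right) \left(-3\right)}{24}\right) = 1422 - \left(1 + \frac{15^{2}}{2} - \frac{5}{8}\right) = 1422 - \left(1 + \frac{1}{2} \cdot 225 - \frac{5}{8}\right) = 1422 - \left(1 + \frac{225}{2} - \frac{5}{8}\right) = 1422 - \frac{903}{8} = \frac{10473}{8}$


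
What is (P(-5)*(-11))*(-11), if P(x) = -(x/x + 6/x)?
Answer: 121/5 ≈ 24.200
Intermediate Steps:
P(x) = -1 - 6/x (P(x) = -(1 + 6/x) = -1 - 6/x)
(P(-5)*(-11))*(-11) = (((-6 - 1*(-5))/(-5))*(-11))*(-11) = (-(-6 + 5)/5*(-11))*(-11) = (-1/5*(-1)*(-11))*(-11) = ((1/5)*(-11))*(-11) = -11/5*(-11) = 121/5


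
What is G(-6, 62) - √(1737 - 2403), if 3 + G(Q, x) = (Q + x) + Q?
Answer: 47 - 3*I*√74 ≈ 47.0 - 25.807*I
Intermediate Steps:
G(Q, x) = -3 + x + 2*Q (G(Q, x) = -3 + ((Q + x) + Q) = -3 + (x + 2*Q) = -3 + x + 2*Q)
G(-6, 62) - √(1737 - 2403) = (-3 + 62 + 2*(-6)) - √(1737 - 2403) = (-3 + 62 - 12) - √(-666) = 47 - 3*I*√74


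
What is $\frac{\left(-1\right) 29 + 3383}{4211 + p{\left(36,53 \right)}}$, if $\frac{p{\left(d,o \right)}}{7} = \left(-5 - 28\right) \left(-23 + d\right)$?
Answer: $\frac{1677}{604} \approx 2.7765$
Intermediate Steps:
$p{\left(d,o \right)} = 5313 - 231 d$ ($p{\left(d,o \right)} = 7 \left(-5 - 28\right) \left(-23 + d\right) = 7 \left(- 33 \left(-23 + d\right)\right) = 7 \left(759 - 33 d\right) = 5313 - 231 d$)
$\frac{\left(-1\right) 29 + 3383}{4211 + p{\left(36,53 \right)}} = \frac{\left(-1\right) 29 + 3383}{4211 + \left(5313 - 8316\right)} = \frac{-29 + 3383}{4211 + \left(5313 - 8316\right)} = \frac{3354}{4211 - 3003} = \frac{3354}{1208} = 3354 \cdot \frac{1}{1208} = \frac{1677}{604}$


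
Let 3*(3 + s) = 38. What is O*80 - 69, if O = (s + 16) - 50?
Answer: -6047/3 ≈ -2015.7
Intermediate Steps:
s = 29/3 (s = -3 + (⅓)*38 = -3 + 38/3 = 29/3 ≈ 9.6667)
O = -73/3 (O = (29/3 + 16) - 50 = 77/3 - 50 = -73/3 ≈ -24.333)
O*80 - 69 = -73/3*80 - 69 = -5840/3 - 69 = -6047/3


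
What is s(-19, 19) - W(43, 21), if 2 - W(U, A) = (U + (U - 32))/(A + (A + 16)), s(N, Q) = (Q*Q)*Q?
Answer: 198880/29 ≈ 6857.9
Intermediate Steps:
s(N, Q) = Q**3 (s(N, Q) = Q**2*Q = Q**3)
W(U, A) = 2 - (-32 + 2*U)/(16 + 2*A) (W(U, A) = 2 - (U + (U - 32))/(A + (A + 16)) = 2 - (U + (-32 + U))/(A + (16 + A)) = 2 - (-32 + 2*U)/(16 + 2*A))
s(-19, 19) - W(43, 21) = 19**3 - (32 - 1*43 + 2*21)/(8 + 21) = 6859 - (32 - 43 + 42)/29 = 6859 - 31/29 = 198880/29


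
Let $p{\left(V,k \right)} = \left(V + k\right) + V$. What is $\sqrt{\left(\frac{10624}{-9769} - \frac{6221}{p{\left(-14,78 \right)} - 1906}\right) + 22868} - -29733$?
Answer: $29733 + \frac{\sqrt{117475519094618057}}{2266408} \approx 29884.0$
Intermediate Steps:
$p{\left(V,k \right)} = k + 2 V$
$\sqrt{\left(\frac{10624}{-9769} - \frac{6221}{p{\left(-14,78 \right)} - 1906}\right) + 22868} - -29733 = \sqrt{\left(\frac{10624}{-9769} - \frac{6221}{\left(78 + 2 \left(-14\right)\right) - 1906}\right) + 22868} - -29733 = \sqrt{\left(10624 \left(- \frac{1}{9769}\right) - \frac{6221}{\left(78 - 28\right) - 1906}\right) + 22868} + 29733 = \sqrt{\left(- \frac{10624}{9769} - \frac{6221}{50 - 1906}\right) + 22868} + 29733 = \sqrt{\left(- \frac{10624}{9769} - \frac{6221}{-1856}\right) + 22868} + 29733 = \sqrt{\left(- \frac{10624}{9769} - - \frac{6221}{1856}\right) + 22868} + 29733 = \sqrt{\left(- \frac{10624}{9769} + \frac{6221}{1856}\right) + 22868} + 29733 = \sqrt{\frac{41054805}{18131264} + 22868} + 29733 = \sqrt{\frac{414666799957}{18131264}} + 29733 = \frac{\sqrt{117475519094618057}}{2266408} + 29733 = 29733 + \frac{\sqrt{117475519094618057}}{2266408}$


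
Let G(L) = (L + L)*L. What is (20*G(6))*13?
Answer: 18720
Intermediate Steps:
G(L) = 2*L**2 (G(L) = (2*L)*L = 2*L**2)
(20*G(6))*13 = (20*(2*6**2))*13 = (20*(2*36))*13 = (20*72)*13 = 1440*13 = 18720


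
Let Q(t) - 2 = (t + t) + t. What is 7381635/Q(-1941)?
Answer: -7381635/5821 ≈ -1268.1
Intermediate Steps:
Q(t) = 2 + 3*t (Q(t) = 2 + ((t + t) + t) = 2 + (2*t + t) = 2 + 3*t)
7381635/Q(-1941) = 7381635/(2 + 3*(-1941)) = 7381635/(2 - 5823) = 7381635/(-5821) = 7381635*(-1/5821) = -7381635/5821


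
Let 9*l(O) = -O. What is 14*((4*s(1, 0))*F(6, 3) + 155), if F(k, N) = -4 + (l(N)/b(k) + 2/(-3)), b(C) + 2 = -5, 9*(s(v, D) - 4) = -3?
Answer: 10994/9 ≈ 1221.6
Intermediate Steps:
s(v, D) = 11/3 (s(v, D) = 4 + (1/9)*(-3) = 4 - 1/3 = 11/3)
l(O) = -O/9 (l(O) = (-O)/9 = -O/9)
b(C) = -7 (b(C) = -2 - 5 = -7)
F(k, N) = -14/3 + N/63 (F(k, N) = -4 + (-N/9/(-7) + 2/(-3)) = -4 + (-N/9*(-1/7) + 2*(-1/3)) = -4 + (N/63 - 2/3) = -4 + (-2/3 + N/63) = -14/3 + N/63)
14*((4*s(1, 0))*F(6, 3) + 155) = 14*((4*(11/3))*(-14/3 + (1/63)*3) + 155) = 14*(44*(-14/3 + 1/21)/3 + 155) = 14*((44/3)*(-97/21) + 155) = 14*(-4268/63 + 155) = 14*(5497/63) = 10994/9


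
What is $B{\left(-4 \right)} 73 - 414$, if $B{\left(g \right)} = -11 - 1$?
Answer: $-1290$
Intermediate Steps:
$B{\left(g \right)} = -12$ ($B{\left(g \right)} = -11 - 1 = -12$)
$B{\left(-4 \right)} 73 - 414 = \left(-12\right) 73 - 414 = -876 - 414 = -1290$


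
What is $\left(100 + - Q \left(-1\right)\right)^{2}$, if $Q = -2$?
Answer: $9604$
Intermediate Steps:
$\left(100 + - Q \left(-1\right)\right)^{2} = \left(100 + \left(-1\right) \left(-2\right) \left(-1\right)\right)^{2} = \left(100 + 2 \left(-1\right)\right)^{2} = \left(100 - 2\right)^{2} = 98^{2} = 9604$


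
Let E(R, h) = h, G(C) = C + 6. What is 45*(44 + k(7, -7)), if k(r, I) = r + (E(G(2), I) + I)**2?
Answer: 11115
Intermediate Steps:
G(C) = 6 + C
k(r, I) = r + 4*I**2 (k(r, I) = r + (I + I)**2 = r + (2*I)**2 = r + 4*I**2)
45*(44 + k(7, -7)) = 45*(44 + (7 + 4*(-7)**2)) = 45*(44 + (7 + 4*49)) = 45*(44 + (7 + 196)) = 45*(44 + 203) = 45*247 = 11115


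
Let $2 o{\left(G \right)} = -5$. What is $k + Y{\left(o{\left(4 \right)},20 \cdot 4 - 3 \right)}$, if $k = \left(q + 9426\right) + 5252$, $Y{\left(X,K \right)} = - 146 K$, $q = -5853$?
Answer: $-2417$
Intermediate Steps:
$o{\left(G \right)} = - \frac{5}{2}$ ($o{\left(G \right)} = \frac{1}{2} \left(-5\right) = - \frac{5}{2}$)
$k = 8825$ ($k = \left(-5853 + 9426\right) + 5252 = 3573 + 5252 = 8825$)
$k + Y{\left(o{\left(4 \right)},20 \cdot 4 - 3 \right)} = 8825 - 146 \left(20 \cdot 4 - 3\right) = 8825 - 146 \left(80 - 3\right) = 8825 - 11242 = -2417$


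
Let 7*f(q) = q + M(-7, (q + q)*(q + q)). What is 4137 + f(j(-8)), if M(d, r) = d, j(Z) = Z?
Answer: 28944/7 ≈ 4134.9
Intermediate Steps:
f(q) = -1 + q/7 (f(q) = (q - 7)/7 = (-7 + q)/7 = -1 + q/7)
4137 + f(j(-8)) = 4137 + (-1 + (1/7)*(-8)) = 4137 + (-1 - 8/7) = 4137 - 15/7 = 28944/7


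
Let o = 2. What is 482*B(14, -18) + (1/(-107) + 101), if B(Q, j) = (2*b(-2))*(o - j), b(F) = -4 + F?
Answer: -12366954/107 ≈ -1.1558e+5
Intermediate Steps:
B(Q, j) = -24 + 12*j (B(Q, j) = (2*(-4 - 2))*(2 - j) = (2*(-6))*(2 - j) = -12*(2 - j) = -24 + 12*j)
482*B(14, -18) + (1/(-107) + 101) = 482*(-24 + 12*(-18)) + (1/(-107) + 101) = 482*(-24 - 216) + (-1/107 + 101) = 482*(-240) + 10806/107 = -115680 + 10806/107 = -12366954/107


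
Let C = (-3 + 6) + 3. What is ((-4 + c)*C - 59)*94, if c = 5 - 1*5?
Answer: -7802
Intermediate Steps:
c = 0 (c = 5 - 5 = 0)
C = 6 (C = 3 + 3 = 6)
((-4 + c)*C - 59)*94 = ((-4 + 0)*6 - 59)*94 = (-4*6 - 59)*94 = (-24 - 59)*94 = -83*94 = -7802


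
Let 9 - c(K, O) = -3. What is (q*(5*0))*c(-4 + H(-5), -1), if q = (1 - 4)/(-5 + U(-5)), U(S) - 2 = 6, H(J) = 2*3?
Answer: 0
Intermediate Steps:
H(J) = 6
U(S) = 8 (U(S) = 2 + 6 = 8)
c(K, O) = 12 (c(K, O) = 9 - 1*(-3) = 9 + 3 = 12)
q = -1 (q = (1 - 4)/(-5 + 8) = -3/3 = -3*⅓ = -1)
(q*(5*0))*c(-4 + H(-5), -1) = -5*0*12 = -1*0*12 = 0*12 = 0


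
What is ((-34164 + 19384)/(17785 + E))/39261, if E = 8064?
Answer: -14780/1014857589 ≈ -1.4564e-5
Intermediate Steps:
((-34164 + 19384)/(17785 + E))/39261 = ((-34164 + 19384)/(17785 + 8064))/39261 = -14780/25849*(1/39261) = -14780*1/25849*(1/39261) = -14780/25849*1/39261 = -14780/1014857589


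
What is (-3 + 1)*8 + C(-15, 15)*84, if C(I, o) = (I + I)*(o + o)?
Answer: -75616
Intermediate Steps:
C(I, o) = 4*I*o (C(I, o) = (2*I)*(2*o) = 4*I*o)
(-3 + 1)*8 + C(-15, 15)*84 = (-3 + 1)*8 + (4*(-15)*15)*84 = -2*8 - 900*84 = -16 - 75600 = -75616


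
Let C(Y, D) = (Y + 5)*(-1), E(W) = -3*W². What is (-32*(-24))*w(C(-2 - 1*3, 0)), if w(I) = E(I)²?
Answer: 0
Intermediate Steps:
C(Y, D) = -5 - Y (C(Y, D) = (5 + Y)*(-1) = -5 - Y)
w(I) = 9*I⁴ (w(I) = (-3*I²)² = 9*I⁴)
(-32*(-24))*w(C(-2 - 1*3, 0)) = (-32*(-24))*(9*(-5 - (-2 - 1*3))⁴) = 768*(9*(-5 - (-2 - 3))⁴) = 768*(9*(-5 - 1*(-5))⁴) = 768*(9*(-5 + 5)⁴) = 768*(9*0⁴) = 768*(9*0) = 768*0 = 0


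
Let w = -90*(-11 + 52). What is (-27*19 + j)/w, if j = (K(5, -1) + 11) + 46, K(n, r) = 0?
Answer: 76/615 ≈ 0.12358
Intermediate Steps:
w = -3690 (w = -90*41 = -3690)
j = 57 (j = (0 + 11) + 46 = 11 + 46 = 57)
(-27*19 + j)/w = (-27*19 + 57)/(-3690) = (-513 + 57)*(-1/3690) = -456*(-1/3690) = 76/615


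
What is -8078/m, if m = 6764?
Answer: -4039/3382 ≈ -1.1943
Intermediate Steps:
-8078/m = -8078/6764 = -8078*1/6764 = -4039/3382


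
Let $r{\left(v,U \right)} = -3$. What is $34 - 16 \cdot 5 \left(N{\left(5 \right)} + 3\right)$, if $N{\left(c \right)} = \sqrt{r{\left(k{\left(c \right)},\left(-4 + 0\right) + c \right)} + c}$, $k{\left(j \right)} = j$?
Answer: $-206 - 80 \sqrt{2} \approx -319.14$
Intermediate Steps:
$N{\left(c \right)} = \sqrt{-3 + c}$
$34 - 16 \cdot 5 \left(N{\left(5 \right)} + 3\right) = 34 - 16 \cdot 5 \left(\sqrt{-3 + 5} + 3\right) = 34 - 16 \cdot 5 \left(\sqrt{2} + 3\right) = 34 - 16 \cdot 5 \left(3 + \sqrt{2}\right) = 34 - 16 \left(15 + 5 \sqrt{2}\right) = 34 - \left(240 + 80 \sqrt{2}\right) = -206 - 80 \sqrt{2}$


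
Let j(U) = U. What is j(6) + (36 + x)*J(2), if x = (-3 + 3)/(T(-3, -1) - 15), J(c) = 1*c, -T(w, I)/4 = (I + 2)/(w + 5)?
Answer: 78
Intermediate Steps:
T(w, I) = -4*(2 + I)/(5 + w) (T(w, I) = -4*(I + 2)/(w + 5) = -4*(2 + I)/(5 + w))
J(c) = c
x = 0 (x = (-3 + 3)/(4*(-2 - 1*(-1))/(5 - 3) - 15) = 0/(4*(-2 + 1)/2 - 15) = 0/(4*(½)*(-1) - 15) = 0/(-2 - 15) = 0/(-17) = 0*(-1/17) = 0)
j(6) + (36 + x)*J(2) = 6 + (36 + 0)*2 = 6 + 36*2 = 6 + 72 = 78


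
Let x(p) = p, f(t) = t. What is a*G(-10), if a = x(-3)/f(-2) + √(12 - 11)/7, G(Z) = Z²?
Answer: 1150/7 ≈ 164.29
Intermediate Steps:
a = 23/14 (a = -3/(-2) + √(12 - 11)/7 = -3*(-½) + √1*(⅐) = 3/2 + 1*(⅐) = 3/2 + ⅐ = 23/14 ≈ 1.6429)
a*G(-10) = (23/14)*(-10)² = (23/14)*100 = 1150/7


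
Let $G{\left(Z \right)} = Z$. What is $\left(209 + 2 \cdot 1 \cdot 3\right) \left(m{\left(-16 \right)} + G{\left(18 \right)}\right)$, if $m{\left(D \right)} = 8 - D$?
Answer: $9030$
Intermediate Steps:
$\left(209 + 2 \cdot 1 \cdot 3\right) \left(m{\left(-16 \right)} + G{\left(18 \right)}\right) = \left(209 + 2 \cdot 1 \cdot 3\right) \left(\left(8 - -16\right) + 18\right) = \left(209 + 2 \cdot 3\right) \left(\left(8 + 16\right) + 18\right) = \left(209 + 6\right) \left(24 + 18\right) = 215 \cdot 42 = 9030$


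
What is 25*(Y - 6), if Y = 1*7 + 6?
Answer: 175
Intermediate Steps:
Y = 13 (Y = 7 + 6 = 13)
25*(Y - 6) = 25*(13 - 6) = 25*7 = 175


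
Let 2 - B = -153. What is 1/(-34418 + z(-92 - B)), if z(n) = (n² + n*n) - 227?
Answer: 1/87373 ≈ 1.1445e-5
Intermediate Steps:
B = 155 (B = 2 - 1*(-153) = 2 + 153 = 155)
z(n) = -227 + 2*n² (z(n) = (n² + n²) - 227 = 2*n² - 227 = -227 + 2*n²)
1/(-34418 + z(-92 - B)) = 1/(-34418 + (-227 + 2*(-92 - 1*155)²)) = 1/(-34418 + (-227 + 2*(-92 - 155)²)) = 1/(-34418 + (-227 + 2*(-247)²)) = 1/(-34418 + (-227 + 2*61009)) = 1/(-34418 + (-227 + 122018)) = 1/(-34418 + 121791) = 1/87373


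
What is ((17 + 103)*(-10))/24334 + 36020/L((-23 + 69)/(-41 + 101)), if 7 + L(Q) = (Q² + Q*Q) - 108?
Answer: -8575897200/27095909 ≈ -316.50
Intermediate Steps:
L(Q) = -115 + 2*Q² (L(Q) = -7 + ((Q² + Q*Q) - 108) = -7 + ((Q² + Q²) - 108) = -7 + (2*Q² - 108) = -7 + (-108 + 2*Q²) = -115 + 2*Q²)
((17 + 103)*(-10))/24334 + 36020/L((-23 + 69)/(-41 + 101)) = ((17 + 103)*(-10))/24334 + 36020/(-115 + 2*((-23 + 69)/(-41 + 101))²) = (120*(-10))*(1/24334) + 36020/(-115 + 2*(46/60)²) = -1200*1/24334 + 36020/(-115 + 2*(46*(1/60))²) = -600/12167 + 36020/(-115 + 2*(23/30)²) = -600/12167 + 36020/(-115 + 2*(529/900)) = -600/12167 + 36020/(-115 + 529/450) = -600/12167 + 36020/(-51221/450) = -600/12167 + 36020*(-450/51221) = -600/12167 - 16209000/51221 = -8575897200/27095909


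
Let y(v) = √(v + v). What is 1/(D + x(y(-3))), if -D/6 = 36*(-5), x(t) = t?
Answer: 180/194401 - I*√6/1166406 ≈ 0.00092592 - 2.1e-6*I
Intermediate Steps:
y(v) = √2*√v (y(v) = √(2*v) = √2*√v)
D = 1080 (D = -216*(-5) = -6*(-180) = 1080)
1/(D + x(y(-3))) = 1/(1080 + √2*√(-3)) = 1/(1080 + √2*(I*√3)) = 1/(1080 + I*√6)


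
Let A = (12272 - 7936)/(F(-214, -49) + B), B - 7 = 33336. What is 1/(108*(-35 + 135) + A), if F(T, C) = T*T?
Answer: 79139/854705536 ≈ 9.2592e-5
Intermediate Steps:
B = 33343 (B = 7 + 33336 = 33343)
F(T, C) = T**2
A = 4336/79139 (A = (12272 - 7936)/((-214)**2 + 33343) = 4336/(45796 + 33343) = 4336/79139 ≈ 0.054790)
1/(108*(-35 + 135) + A) = 1/(108*(-35 + 135) + 4336/79139) = 1/(108*100 + 4336/79139) = 1/(10800 + 4336/79139) = 1/(854705536/79139) = 79139/854705536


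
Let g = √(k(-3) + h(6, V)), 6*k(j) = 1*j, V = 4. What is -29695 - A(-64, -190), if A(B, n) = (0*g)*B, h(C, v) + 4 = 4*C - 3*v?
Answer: -29695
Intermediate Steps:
k(j) = j/6 (k(j) = (1*j)/6 = j/6)
h(C, v) = -4 - 3*v + 4*C (h(C, v) = -4 + (4*C - 3*v) = -4 + (-3*v + 4*C) = -4 - 3*v + 4*C)
g = √30/2 (g = √((⅙)*(-3) + (-4 - 3*4 + 4*6)) = √(-½ + (-4 - 12 + 24)) = √(-½ + 8) = √(15/2) = √30/2 ≈ 2.7386)
A(B, n) = 0 (A(B, n) = (0*(√30/2))*B = 0*B = 0)
-29695 - A(-64, -190) = -29695 - 1*0 = -29695 + 0 = -29695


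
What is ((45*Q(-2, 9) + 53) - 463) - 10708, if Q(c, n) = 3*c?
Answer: -11388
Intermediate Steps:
((45*Q(-2, 9) + 53) - 463) - 10708 = ((45*(3*(-2)) + 53) - 463) - 10708 = ((45*(-6) + 53) - 463) - 10708 = ((-270 + 53) - 463) - 10708 = (-217 - 463) - 10708 = -680 - 10708 = -11388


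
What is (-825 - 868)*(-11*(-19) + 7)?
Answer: -365688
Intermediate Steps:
(-825 - 868)*(-11*(-19) + 7) = -1693*(209 + 7) = -1693*216 = -365688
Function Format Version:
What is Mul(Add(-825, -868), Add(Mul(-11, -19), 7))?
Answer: -365688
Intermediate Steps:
Mul(Add(-825, -868), Add(Mul(-11, -19), 7)) = Mul(-1693, Add(209, 7)) = Mul(-1693, 216) = -365688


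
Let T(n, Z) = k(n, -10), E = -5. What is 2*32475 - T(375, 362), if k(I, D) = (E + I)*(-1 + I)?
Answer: -73430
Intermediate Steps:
k(I, D) = (-1 + I)*(-5 + I) (k(I, D) = (-5 + I)*(-1 + I) = (-1 + I)*(-5 + I))
T(n, Z) = 5 + n² - 6*n
2*32475 - T(375, 362) = 2*32475 - (5 + 375² - 6*375) = 64950 - (5 + 140625 - 2250) = 64950 - 1*138380 = 64950 - 138380 = -73430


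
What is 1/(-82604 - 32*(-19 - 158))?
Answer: -1/76940 ≈ -1.2997e-5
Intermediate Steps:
1/(-82604 - 32*(-19 - 158)) = 1/(-82604 - 32*(-177)) = 1/(-82604 + 5664) = 1/(-76940) = -1/76940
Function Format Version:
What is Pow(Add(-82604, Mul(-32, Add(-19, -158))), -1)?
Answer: Rational(-1, 76940) ≈ -1.2997e-5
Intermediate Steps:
Pow(Add(-82604, Mul(-32, Add(-19, -158))), -1) = Pow(Add(-82604, Mul(-32, -177)), -1) = Pow(Add(-82604, 5664), -1) = Pow(-76940, -1) = Rational(-1, 76940)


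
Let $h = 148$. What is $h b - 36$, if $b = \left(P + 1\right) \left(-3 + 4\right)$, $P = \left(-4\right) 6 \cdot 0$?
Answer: $112$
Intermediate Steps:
$P = 0$ ($P = \left(-24\right) 0 = 0$)
$b = 1$ ($b = \left(0 + 1\right) \left(-3 + 4\right) = 1 \cdot 1 = 1$)
$h b - 36 = 148 \cdot 1 - 36 = 148 - 36 = 112$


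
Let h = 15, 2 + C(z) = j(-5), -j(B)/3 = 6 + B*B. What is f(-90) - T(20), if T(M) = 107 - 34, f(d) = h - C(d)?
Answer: 37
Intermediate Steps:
j(B) = -18 - 3*B² (j(B) = -3*(6 + B*B) = -3*(6 + B²) = -18 - 3*B²)
C(z) = -95 (C(z) = -2 + (-18 - 3*(-5)²) = -2 + (-18 - 3*25) = -2 + (-18 - 75) = -2 - 93 = -95)
f(d) = 110 (f(d) = 15 - 1*(-95) = 15 + 95 = 110)
T(M) = 73
f(-90) - T(20) = 110 - 1*73 = 110 - 73 = 37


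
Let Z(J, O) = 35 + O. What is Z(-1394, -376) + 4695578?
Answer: 4695237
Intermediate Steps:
Z(-1394, -376) + 4695578 = (35 - 376) + 4695578 = -341 + 4695578 = 4695237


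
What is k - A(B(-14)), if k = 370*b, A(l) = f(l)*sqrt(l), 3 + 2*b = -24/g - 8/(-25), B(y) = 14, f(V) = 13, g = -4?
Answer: 3071/5 - 13*sqrt(14) ≈ 565.56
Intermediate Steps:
b = 83/50 (b = -3/2 + (-24/(-4) - 8/(-25))/2 = -3/2 + (-24*(-1/4) - 8*(-1/25))/2 = -3/2 + (6 + 8/25)/2 = -3/2 + (1/2)*(158/25) = -3/2 + 79/25 = 83/50 ≈ 1.6600)
A(l) = 13*sqrt(l)
k = 3071/5 (k = 370*(83/50) = 3071/5 ≈ 614.20)
k - A(B(-14)) = 3071/5 - 13*sqrt(14)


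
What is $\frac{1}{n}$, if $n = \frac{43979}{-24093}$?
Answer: $- \frac{24093}{43979} \approx -0.54783$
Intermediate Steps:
$n = - \frac{43979}{24093}$ ($n = 43979 \left(- \frac{1}{24093}\right) = - \frac{43979}{24093} \approx -1.8254$)
$\frac{1}{n} = \frac{1}{- \frac{43979}{24093}} = - \frac{24093}{43979}$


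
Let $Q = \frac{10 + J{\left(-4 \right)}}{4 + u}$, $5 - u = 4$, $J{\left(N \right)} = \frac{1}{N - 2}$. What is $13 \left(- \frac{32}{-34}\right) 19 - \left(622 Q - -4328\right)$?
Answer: $- \frac{1356293}{255} \approx -5318.8$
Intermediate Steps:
$J{\left(N \right)} = \frac{1}{-2 + N}$
$u = 1$ ($u = 5 - 4 = 1$)
$Q = \frac{59}{30}$ ($Q = \frac{10 + \frac{1}{-2 - 4}}{4 + 1} = \frac{10 + \frac{1}{-6}}{5} = \left(10 - \frac{1}{6}\right) \frac{1}{5} = \frac{59}{6} \cdot \frac{1}{5} = \frac{59}{30} \approx 1.9667$)
$13 \left(- \frac{32}{-34}\right) 19 - \left(622 Q - -4328\right) = 13 \left(- \frac{32}{-34}\right) 19 - \left(622 \cdot \frac{59}{30} - -4328\right) = 13 \left(\left(-32\right) \left(- \frac{1}{34}\right)\right) 19 - \left(\frac{18349}{15} + 4328\right) = 13 \cdot \frac{16}{17} \cdot 19 - \frac{83269}{15} = \frac{208}{17} \cdot 19 - \frac{83269}{15} = \frac{3952}{17} - \frac{83269}{15} = - \frac{1356293}{255}$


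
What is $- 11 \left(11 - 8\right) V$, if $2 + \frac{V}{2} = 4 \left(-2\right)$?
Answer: $660$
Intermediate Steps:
$V = -20$ ($V = -4 + 2 \cdot 4 \left(-2\right) = -4 + 2 \left(-8\right) = -4 - 16 = -20$)
$- 11 \left(11 - 8\right) V = - 11 \left(11 - 8\right) \left(-20\right) = \left(-11\right) 3 \left(-20\right) = \left(-33\right) \left(-20\right) = 660$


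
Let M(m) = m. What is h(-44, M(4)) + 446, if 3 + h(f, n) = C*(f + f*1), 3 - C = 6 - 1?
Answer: 619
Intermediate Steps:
C = -2 (C = 3 - (6 - 1) = 3 - 1*5 = 3 - 5 = -2)
h(f, n) = -3 - 4*f (h(f, n) = -3 - 2*(f + f*1) = -3 - 2*(f + f) = -3 - 4*f)
h(-44, M(4)) + 446 = (-3 - 4*(-44)) + 446 = (-3 + 176) + 446 = 173 + 446 = 619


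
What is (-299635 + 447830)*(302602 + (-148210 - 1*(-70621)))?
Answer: 33345801535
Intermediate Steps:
(-299635 + 447830)*(302602 + (-148210 - 1*(-70621))) = 148195*(302602 + (-148210 + 70621)) = 148195*(302602 - 77589) = 148195*225013 = 33345801535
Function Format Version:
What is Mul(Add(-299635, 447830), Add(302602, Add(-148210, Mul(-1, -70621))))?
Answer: 33345801535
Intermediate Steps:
Mul(Add(-299635, 447830), Add(302602, Add(-148210, Mul(-1, -70621)))) = Mul(148195, Add(302602, Add(-148210, 70621))) = Mul(148195, Add(302602, -77589)) = Mul(148195, 225013) = 33345801535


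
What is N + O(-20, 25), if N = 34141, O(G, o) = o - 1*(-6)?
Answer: 34172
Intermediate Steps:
O(G, o) = 6 + o (O(G, o) = o + 6 = 6 + o)
N + O(-20, 25) = 34141 + (6 + 25) = 34141 + 31 = 34172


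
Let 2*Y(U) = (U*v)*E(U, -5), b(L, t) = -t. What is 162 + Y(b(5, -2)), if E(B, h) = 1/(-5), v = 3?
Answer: 807/5 ≈ 161.40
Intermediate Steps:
E(B, h) = -1/5
Y(U) = -3*U/10 (Y(U) = ((U*3)*(-1/5))/2 = ((3*U)*(-1/5))/2 = (-3*U/5)/2 = -3*U/10)
162 + Y(b(5, -2)) = 162 - (-3)*(-2)/10 = 162 - 3/10*2 = 162 - 3/5 = 807/5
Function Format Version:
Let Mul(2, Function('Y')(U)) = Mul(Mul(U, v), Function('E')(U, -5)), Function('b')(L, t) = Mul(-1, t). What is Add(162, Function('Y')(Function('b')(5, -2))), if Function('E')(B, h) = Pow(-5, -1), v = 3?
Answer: Rational(807, 5) ≈ 161.40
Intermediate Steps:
Function('E')(B, h) = Rational(-1, 5)
Function('Y')(U) = Mul(Rational(-3, 10), U) (Function('Y')(U) = Mul(Rational(1, 2), Mul(Mul(U, 3), Rational(-1, 5))) = Mul(Rational(1, 2), Mul(Mul(3, U), Rational(-1, 5))) = Mul(Rational(1, 2), Mul(Rational(-3, 5), U)) = Mul(Rational(-3, 10), U))
Add(162, Function('Y')(Function('b')(5, -2))) = Add(162, Mul(Rational(-3, 10), Mul(-1, -2))) = Add(162, Mul(Rational(-3, 10), 2)) = Add(162, Rational(-3, 5)) = Rational(807, 5)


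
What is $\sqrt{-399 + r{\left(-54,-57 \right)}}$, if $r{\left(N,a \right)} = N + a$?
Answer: $i \sqrt{510} \approx 22.583 i$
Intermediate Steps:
$\sqrt{-399 + r{\left(-54,-57 \right)}} = \sqrt{-399 - 111} = \sqrt{-510} = i \sqrt{510}$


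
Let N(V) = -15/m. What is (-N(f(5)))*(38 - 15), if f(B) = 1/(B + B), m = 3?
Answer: 115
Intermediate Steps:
f(B) = 1/(2*B)
N(V) = -5 (N(V) = -15/3 = -15*1/3 = -5)
(-N(f(5)))*(38 - 15) = (-1*(-5))*(38 - 15) = 5*23 = 115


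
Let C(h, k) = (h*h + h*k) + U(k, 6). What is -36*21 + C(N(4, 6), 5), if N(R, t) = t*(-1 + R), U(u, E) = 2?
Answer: -340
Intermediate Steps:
C(h, k) = 2 + h² + h*k (C(h, k) = (h*h + h*k) + 2 = (h² + h*k) + 2 = 2 + h² + h*k)
-36*21 + C(N(4, 6), 5) = -36*21 + (2 + (6*(-1 + 4))² + (6*(-1 + 4))*5) = -756 + (2 + (6*3)² + (6*3)*5) = -756 + (2 + 18² + 18*5) = -756 + (2 + 324 + 90) = -756 + 416 = -340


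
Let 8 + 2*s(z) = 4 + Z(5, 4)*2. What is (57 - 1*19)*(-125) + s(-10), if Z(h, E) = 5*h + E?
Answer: -4723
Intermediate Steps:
Z(h, E) = E + 5*h
s(z) = 27 (s(z) = -4 + (4 + (4 + 5*5)*2)/2 = -4 + (4 + (4 + 25)*2)/2 = -4 + (4 + 29*2)/2 = -4 + (4 + 58)/2 = -4 + (1/2)*62 = -4 + 31 = 27)
(57 - 1*19)*(-125) + s(-10) = (57 - 1*19)*(-125) + 27 = (57 - 19)*(-125) + 27 = 38*(-125) + 27 = -4750 + 27 = -4723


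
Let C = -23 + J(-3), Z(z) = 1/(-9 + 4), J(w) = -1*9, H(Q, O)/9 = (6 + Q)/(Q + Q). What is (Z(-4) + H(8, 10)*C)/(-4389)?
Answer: 1261/21945 ≈ 0.057462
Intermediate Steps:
H(Q, O) = 9*(6 + Q)/(2*Q) (H(Q, O) = 9*((6 + Q)/(Q + Q)) = 9*((6 + Q)/((2*Q))) = 9*((6 + Q)*(1/(2*Q))) = 9*((6 + Q)/(2*Q)) = 9*(6 + Q)/(2*Q))
J(w) = -9
Z(z) = -1/5 (Z(z) = 1/(-5) = -1/5)
C = -32 (C = -23 - 9 = -32)
(Z(-4) + H(8, 10)*C)/(-4389) = (-1/5 + (9/2 + 27/8)*(-32))/(-4389) = (-1/5 + (9/2 + 27*(1/8))*(-32))*(-1/4389) = (-1/5 + (9/2 + 27/8)*(-32))*(-1/4389) = (-1/5 + (63/8)*(-32))*(-1/4389) = (-1/5 - 252)*(-1/4389) = -1261/5*(-1/4389) = 1261/21945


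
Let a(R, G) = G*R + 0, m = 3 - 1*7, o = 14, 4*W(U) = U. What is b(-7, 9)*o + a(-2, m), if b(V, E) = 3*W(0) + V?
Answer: -90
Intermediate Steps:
W(U) = U/4
m = -4 (m = 3 - 7 = -4)
a(R, G) = G*R
b(V, E) = V (b(V, E) = 3*((¼)*0) + V = 3*0 + V = 0 + V = V)
b(-7, 9)*o + a(-2, m) = -7*14 - 4*(-2) = -98 + 8 = -90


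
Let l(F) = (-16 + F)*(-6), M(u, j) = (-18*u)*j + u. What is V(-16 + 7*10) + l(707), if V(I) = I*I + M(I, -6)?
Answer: 4656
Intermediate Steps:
M(u, j) = u - 18*j*u (M(u, j) = -18*j*u + u = u - 18*j*u)
V(I) = I² + 109*I (V(I) = I*I + I*(1 - 18*(-6)) = I² + I*(1 + 108) = I² + I*109 = I² + 109*I)
l(F) = 96 - 6*F
V(-16 + 7*10) + l(707) = (-16 + 7*10)*(109 + (-16 + 7*10)) + (96 - 6*707) = (-16 + 70)*(109 + (-16 + 70)) + (96 - 4242) = 54*(109 + 54) - 4146 = 54*163 - 4146 = 8802 - 4146 = 4656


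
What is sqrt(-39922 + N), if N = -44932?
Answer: I*sqrt(84854) ≈ 291.3*I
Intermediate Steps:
sqrt(-39922 + N) = sqrt(-39922 - 44932) = sqrt(-84854) = I*sqrt(84854)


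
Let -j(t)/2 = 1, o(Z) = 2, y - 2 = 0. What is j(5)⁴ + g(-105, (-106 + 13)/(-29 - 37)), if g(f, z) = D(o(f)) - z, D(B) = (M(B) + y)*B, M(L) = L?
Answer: 497/22 ≈ 22.591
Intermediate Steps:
y = 2 (y = 2 + 0 = 2)
D(B) = B*(2 + B) (D(B) = (B + 2)*B = (2 + B)*B = B*(2 + B))
j(t) = -2 (j(t) = -2*1 = -2)
g(f, z) = 8 - z (g(f, z) = 2*(2 + 2) - z = 2*4 - z = 8 - z)
j(5)⁴ + g(-105, (-106 + 13)/(-29 - 37)) = (-2)⁴ + (8 - (-106 + 13)/(-29 - 37)) = 16 + (8 - (-93)/(-66)) = 16 + (8 - (-93)*(-1)/66) = 16 + (8 - 1*31/22) = 16 + (8 - 31/22) = 16 + 145/22 = 497/22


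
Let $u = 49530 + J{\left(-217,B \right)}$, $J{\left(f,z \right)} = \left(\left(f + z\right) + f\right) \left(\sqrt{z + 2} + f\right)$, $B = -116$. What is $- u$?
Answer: $-168880 + 550 i \sqrt{114} \approx -1.6888 \cdot 10^{5} + 5872.4 i$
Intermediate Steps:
$J{\left(f,z \right)} = \left(f + \sqrt{2 + z}\right) \left(z + 2 f\right)$ ($J{\left(f,z \right)} = \left(z + 2 f\right) \left(\sqrt{2 + z} + f\right) = \left(z + 2 f\right) \left(f + \sqrt{2 + z}\right) = \left(f + \sqrt{2 + z}\right) \left(z + 2 f\right)$)
$u = 168880 - 550 i \sqrt{114}$ ($u = 49530 + \left(2 \left(-217\right)^{2} - -25172 - 116 \sqrt{2 - 116} + 2 \left(-217\right) \sqrt{2 - 116}\right) = 49530 + \left(2 \cdot 47089 + 25172 - 116 \sqrt{-114} + 2 \left(-217\right) \sqrt{-114}\right) = 49530 + \left(94178 + 25172 - 116 i \sqrt{114} + 2 \left(-217\right) i \sqrt{114}\right) = 49530 + \left(94178 + 25172 - 116 i \sqrt{114} - 434 i \sqrt{114}\right) = 49530 + \left(119350 - 550 i \sqrt{114}\right) = 168880 - 550 i \sqrt{114} \approx 1.6888 \cdot 10^{5} - 5872.4 i$)
$- u = - (168880 - 550 i \sqrt{114}) = -168880 + 550 i \sqrt{114}$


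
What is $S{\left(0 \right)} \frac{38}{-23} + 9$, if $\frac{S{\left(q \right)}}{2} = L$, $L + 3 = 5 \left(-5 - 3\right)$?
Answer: $\frac{3475}{23} \approx 151.09$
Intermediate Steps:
$L = -43$ ($L = -3 + 5 \left(-5 - 3\right) = -3 + 5 \left(-8\right) = -3 - 40 = -43$)
$S{\left(q \right)} = -86$ ($S{\left(q \right)} = 2 \left(-43\right) = -86$)
$S{\left(0 \right)} \frac{38}{-23} + 9 = - 86 \frac{38}{-23} + 9 = - 86 \cdot 38 \left(- \frac{1}{23}\right) + 9 = \left(-86\right) \left(- \frac{38}{23}\right) + 9 = \frac{3268}{23} + 9 = \frac{3475}{23}$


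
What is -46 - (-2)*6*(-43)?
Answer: -562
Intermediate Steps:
-46 - (-2)*6*(-43) = -46 - 2*(-6)*(-43) = -46 + 12*(-43) = -46 - 516 = -562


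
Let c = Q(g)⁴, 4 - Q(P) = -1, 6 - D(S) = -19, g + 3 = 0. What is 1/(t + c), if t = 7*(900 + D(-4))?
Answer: 1/7100 ≈ 0.00014085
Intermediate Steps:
g = -3 (g = -3 + 0 = -3)
D(S) = 25 (D(S) = 6 - 1*(-19) = 6 + 19 = 25)
Q(P) = 5 (Q(P) = 4 - 1*(-1) = 4 + 1 = 5)
t = 6475 (t = 7*(900 + 25) = 7*925 = 6475)
c = 625 (c = 5⁴ = 625)
1/(t + c) = 1/(6475 + 625) = 1/7100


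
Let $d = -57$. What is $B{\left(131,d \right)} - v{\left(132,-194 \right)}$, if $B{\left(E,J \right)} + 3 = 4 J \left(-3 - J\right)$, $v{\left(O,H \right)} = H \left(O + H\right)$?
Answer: $-24343$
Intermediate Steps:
$v{\left(O,H \right)} = H \left(H + O\right)$
$B{\left(E,J \right)} = -3 + 4 J \left(-3 - J\right)$
$B{\left(131,d \right)} - v{\left(132,-194 \right)} = \left(-3 - -684 - 4 \left(-57\right)^{2}\right) - - 194 \left(-194 + 132\right) = \left(-3 + 684 - 12996\right) - \left(-194\right) \left(-62\right) = \left(-3 + 684 - 12996\right) - 12028 = -12315 - 12028 = -24343$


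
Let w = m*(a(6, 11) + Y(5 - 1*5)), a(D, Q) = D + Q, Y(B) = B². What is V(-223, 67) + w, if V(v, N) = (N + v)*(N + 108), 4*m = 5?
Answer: -109115/4 ≈ -27279.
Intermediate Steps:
m = 5/4 (m = (¼)*5 = 5/4 ≈ 1.2500)
V(v, N) = (108 + N)*(N + v) (V(v, N) = (N + v)*(108 + N) = (108 + N)*(N + v))
w = 85/4 (w = 5*((6 + 11) + (5 - 1*5)²)/4 = 5*(17 + (5 - 5)²)/4 = 5*(17 + 0²)/4 = 5*(17 + 0)/4 = (5/4)*17 = 85/4 ≈ 21.250)
V(-223, 67) + w = (67² + 108*67 + 108*(-223) + 67*(-223)) + 85/4 = (4489 + 7236 - 24084 - 14941) + 85/4 = -27300 + 85/4 = -109115/4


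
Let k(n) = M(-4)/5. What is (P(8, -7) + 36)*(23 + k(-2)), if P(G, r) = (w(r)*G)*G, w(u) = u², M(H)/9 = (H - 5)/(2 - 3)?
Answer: 621712/5 ≈ 1.2434e+5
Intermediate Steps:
M(H) = 45 - 9*H (M(H) = 9*((H - 5)/(2 - 3)) = 9*((-5 + H)/(-1)) = 9*((-5 + H)*(-1)) = 9*(5 - H) = 45 - 9*H)
k(n) = 81/5 (k(n) = (45 - 9*(-4))/5 = (45 + 36)*(⅕) = 81*(⅕) = 81/5)
P(G, r) = G²*r² (P(G, r) = (r²*G)*G = (G*r²)*G = G²*r²)
(P(8, -7) + 36)*(23 + k(-2)) = (8²*(-7)² + 36)*(23 + 81/5) = (64*49 + 36)*(196/5) = (3136 + 36)*(196/5) = 3172*(196/5) = 621712/5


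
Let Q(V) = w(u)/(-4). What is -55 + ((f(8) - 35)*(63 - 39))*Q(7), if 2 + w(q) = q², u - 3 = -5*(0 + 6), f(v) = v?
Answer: 117719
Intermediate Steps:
u = -27 (u = 3 - 5*(0 + 6) = 3 - 5*6 = 3 - 30 = -27)
w(q) = -2 + q²
Q(V) = -727/4 (Q(V) = (-2 + (-27)²)/(-4) = (-2 + 729)*(-¼) = 727*(-¼) = -727/4)
-55 + ((f(8) - 35)*(63 - 39))*Q(7) = -55 + ((8 - 35)*(63 - 39))*(-727/4) = -55 - 27*24*(-727/4) = -55 - 648*(-727/4) = -55 + 117774 = 117719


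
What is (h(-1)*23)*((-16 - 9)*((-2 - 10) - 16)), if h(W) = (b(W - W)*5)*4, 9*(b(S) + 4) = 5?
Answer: -9982000/9 ≈ -1.1091e+6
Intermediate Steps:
b(S) = -31/9 (b(S) = -4 + (1/9)*5 = -4 + 5/9 = -31/9)
h(W) = -620/9 (h(W) = -31/9*5*4 = -155/9*4 = -620/9)
(h(-1)*23)*((-16 - 9)*((-2 - 10) - 16)) = (-620/9*23)*((-16 - 9)*((-2 - 10) - 16)) = -(-356500)*(-12 - 16)/9 = -(-356500)*(-28)/9 = -14260/9*700 = -9982000/9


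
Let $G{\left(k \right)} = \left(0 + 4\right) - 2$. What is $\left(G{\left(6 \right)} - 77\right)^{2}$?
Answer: $5625$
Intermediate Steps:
$G{\left(k \right)} = 2$ ($G{\left(k \right)} = 4 - 2 = 2$)
$\left(G{\left(6 \right)} - 77\right)^{2} = \left(2 - 77\right)^{2} = \left(-75\right)^{2} = 5625$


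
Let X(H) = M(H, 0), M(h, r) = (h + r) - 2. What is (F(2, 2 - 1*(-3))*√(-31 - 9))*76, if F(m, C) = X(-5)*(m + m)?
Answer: -4256*I*√10 ≈ -13459.0*I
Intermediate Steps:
M(h, r) = -2 + h + r
X(H) = -2 + H (X(H) = -2 + H + 0 = -2 + H)
F(m, C) = -14*m (F(m, C) = (-2 - 5)*(m + m) = -14*m)
(F(2, 2 - 1*(-3))*√(-31 - 9))*76 = ((-14*2)*√(-31 - 9))*76 = -56*I*√10*76 = -4256*I*√10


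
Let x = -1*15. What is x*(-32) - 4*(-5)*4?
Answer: 560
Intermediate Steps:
x = -15
x*(-32) - 4*(-5)*4 = -15*(-32) - 4*(-5)*4 = 480 + 20*4 = 480 + 80 = 560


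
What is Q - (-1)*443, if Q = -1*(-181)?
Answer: 624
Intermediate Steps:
Q = 181
Q - (-1)*443 = 181 - (-1)*443 = 181 - 1*(-443) = 181 + 443 = 624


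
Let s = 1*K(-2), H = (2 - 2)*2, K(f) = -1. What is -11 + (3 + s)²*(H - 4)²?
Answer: 53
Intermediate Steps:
H = 0 (H = 0*2 = 0)
s = -1 (s = 1*(-1) = -1)
-11 + (3 + s)²*(H - 4)² = -11 + (3 - 1)²*(0 - 4)² = -11 + 2²*(-4)² = -11 + 4*16 = -11 + 64 = 53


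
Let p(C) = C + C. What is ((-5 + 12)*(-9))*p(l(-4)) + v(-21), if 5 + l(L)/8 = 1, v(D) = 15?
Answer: 4047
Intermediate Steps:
l(L) = -32 (l(L) = -40 + 8*1 = -40 + 8 = -32)
p(C) = 2*C
((-5 + 12)*(-9))*p(l(-4)) + v(-21) = ((-5 + 12)*(-9))*(2*(-32)) + 15 = (7*(-9))*(-64) + 15 = -63*(-64) + 15 = 4032 + 15 = 4047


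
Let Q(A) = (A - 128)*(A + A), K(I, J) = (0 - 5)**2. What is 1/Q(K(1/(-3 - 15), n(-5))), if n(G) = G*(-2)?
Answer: -1/5150 ≈ -0.00019417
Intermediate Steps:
n(G) = -2*G
K(I, J) = 25 (K(I, J) = (-5)**2 = 25)
Q(A) = 2*A*(-128 + A) (Q(A) = (-128 + A)*(2*A) = 2*A*(-128 + A))
1/Q(K(1/(-3 - 15), n(-5))) = 1/(2*25*(-128 + 25)) = 1/(2*25*(-103)) = 1/(-5150) = -1/5150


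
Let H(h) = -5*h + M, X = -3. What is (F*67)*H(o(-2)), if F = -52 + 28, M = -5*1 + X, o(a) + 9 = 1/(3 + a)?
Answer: -51456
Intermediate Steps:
o(a) = -9 + 1/(3 + a)
M = -8 (M = -5*1 - 3 = -5 - 3 = -8)
F = -24
H(h) = -8 - 5*h (H(h) = -5*h - 8 = -8 - 5*h)
(F*67)*H(o(-2)) = (-24*67)*(-8 - 5*(-26 - 9*(-2))/(3 - 2)) = -1608*(-8 - 5*(-26 + 18)/1) = -1608*(-8 - 5*(-8)) = -1608*(-8 + 40) = -1608*32 = -51456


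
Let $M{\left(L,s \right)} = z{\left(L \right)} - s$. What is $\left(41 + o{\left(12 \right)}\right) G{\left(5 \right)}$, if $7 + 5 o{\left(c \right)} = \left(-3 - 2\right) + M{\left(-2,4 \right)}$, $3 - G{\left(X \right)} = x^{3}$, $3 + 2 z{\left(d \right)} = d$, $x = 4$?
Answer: $- \frac{22753}{10} \approx -2275.3$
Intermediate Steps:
$z{\left(d \right)} = - \frac{3}{2} + \frac{d}{2}$
$G{\left(X \right)} = -61$ ($G{\left(X \right)} = 3 - 4^{3} = 3 - 64 = -61$)
$M{\left(L,s \right)} = - \frac{3}{2} + \frac{L}{2} - s$ ($M{\left(L,s \right)} = \left(- \frac{3}{2} + \frac{L}{2}\right) - s = - \frac{3}{2} + \frac{L}{2} - s$)
$o{\left(c \right)} = - \frac{37}{10}$ ($o{\left(c \right)} = - \frac{7}{5} + \frac{\left(-3 - 2\right) - \frac{13}{2}}{5} = - \frac{7}{5} + \frac{-5 - \frac{13}{2}}{5} = - \frac{7}{5} + \frac{1}{5} \left(- \frac{23}{2}\right) = - \frac{7}{5} - \frac{23}{10} = - \frac{37}{10}$)
$\left(41 + o{\left(12 \right)}\right) G{\left(5 \right)} = \left(41 - \frac{37}{10}\right) \left(-61\right) = \frac{373}{10} \left(-61\right) = - \frac{22753}{10}$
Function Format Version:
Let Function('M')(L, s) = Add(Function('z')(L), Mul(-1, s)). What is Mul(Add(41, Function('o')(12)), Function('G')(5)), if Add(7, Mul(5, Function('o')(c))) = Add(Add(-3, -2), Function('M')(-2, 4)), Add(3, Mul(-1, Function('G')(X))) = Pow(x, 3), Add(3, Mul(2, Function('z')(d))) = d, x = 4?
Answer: Rational(-22753, 10) ≈ -2275.3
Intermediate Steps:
Function('z')(d) = Add(Rational(-3, 2), Mul(Rational(1, 2), d))
Function('G')(X) = -61 (Function('G')(X) = Add(3, Mul(-1, Pow(4, 3))) = Add(3, Mul(-1, 64)) = Add(3, -64) = -61)
Function('M')(L, s) = Add(Rational(-3, 2), Mul(Rational(1, 2), L), Mul(-1, s)) (Function('M')(L, s) = Add(Add(Rational(-3, 2), Mul(Rational(1, 2), L)), Mul(-1, s)) = Add(Rational(-3, 2), Mul(Rational(1, 2), L), Mul(-1, s)))
Function('o')(c) = Rational(-37, 10) (Function('o')(c) = Add(Rational(-7, 5), Mul(Rational(1, 5), Add(Add(-3, -2), Add(Rational(-3, 2), Mul(Rational(1, 2), -2), Mul(-1, 4))))) = Add(Rational(-7, 5), Mul(Rational(1, 5), Add(-5, Add(Rational(-3, 2), -1, -4)))) = Add(Rational(-7, 5), Mul(Rational(1, 5), Add(-5, Rational(-13, 2)))) = Add(Rational(-7, 5), Mul(Rational(1, 5), Rational(-23, 2))) = Add(Rational(-7, 5), Rational(-23, 10)) = Rational(-37, 10))
Mul(Add(41, Function('o')(12)), Function('G')(5)) = Mul(Add(41, Rational(-37, 10)), -61) = Mul(Rational(373, 10), -61) = Rational(-22753, 10)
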